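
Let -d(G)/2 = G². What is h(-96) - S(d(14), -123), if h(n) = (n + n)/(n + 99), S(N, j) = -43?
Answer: -21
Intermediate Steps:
d(G) = -2*G²
h(n) = 2*n/(99 + n) (h(n) = (2*n)/(99 + n) = 2*n/(99 + n))
h(-96) - S(d(14), -123) = 2*(-96)/(99 - 96) - 1*(-43) = 2*(-96)/3 + 43 = 2*(-96)*(⅓) + 43 = -64 + 43 = -21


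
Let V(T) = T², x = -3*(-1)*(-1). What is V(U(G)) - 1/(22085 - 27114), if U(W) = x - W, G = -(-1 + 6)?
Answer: 20117/5029 ≈ 4.0002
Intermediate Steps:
G = -5 (G = -1*5 = -5)
x = -3 (x = 3*(-1) = -3)
U(W) = -3 - W
V(U(G)) - 1/(22085 - 27114) = (-3 - 1*(-5))² - 1/(22085 - 27114) = (-3 + 5)² - 1/(-5029) = 2² - 1*(-1/5029) = 4 + 1/5029 = 20117/5029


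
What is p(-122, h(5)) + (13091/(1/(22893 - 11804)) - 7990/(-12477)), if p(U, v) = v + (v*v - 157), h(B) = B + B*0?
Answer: 1811235840634/12477 ≈ 1.4517e+8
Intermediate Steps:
h(B) = B (h(B) = B + 0 = B)
p(U, v) = -157 + v + v² (p(U, v) = v + (v² - 157) = v + (-157 + v²) = -157 + v + v²)
p(-122, h(5)) + (13091/(1/(22893 - 11804)) - 7990/(-12477)) = (-157 + 5 + 5²) + (13091/(1/(22893 - 11804)) - 7990/(-12477)) = (-157 + 5 + 25) + (13091/(1/11089) - 7990*(-1/12477)) = -127 + (13091/(1/11089) + 7990/12477) = -127 + (13091*11089 + 7990/12477) = -127 + (145166099 + 7990/12477) = -127 + 1811237425213/12477 = 1811235840634/12477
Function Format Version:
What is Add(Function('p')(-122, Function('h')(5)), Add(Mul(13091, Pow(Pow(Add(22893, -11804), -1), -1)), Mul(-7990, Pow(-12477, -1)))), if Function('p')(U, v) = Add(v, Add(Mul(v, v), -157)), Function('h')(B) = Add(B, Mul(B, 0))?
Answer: Rational(1811235840634, 12477) ≈ 1.4517e+8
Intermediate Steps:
Function('h')(B) = B (Function('h')(B) = Add(B, 0) = B)
Function('p')(U, v) = Add(-157, v, Pow(v, 2)) (Function('p')(U, v) = Add(v, Add(Pow(v, 2), -157)) = Add(v, Add(-157, Pow(v, 2))) = Add(-157, v, Pow(v, 2)))
Add(Function('p')(-122, Function('h')(5)), Add(Mul(13091, Pow(Pow(Add(22893, -11804), -1), -1)), Mul(-7990, Pow(-12477, -1)))) = Add(Add(-157, 5, Pow(5, 2)), Add(Mul(13091, Pow(Pow(Add(22893, -11804), -1), -1)), Mul(-7990, Pow(-12477, -1)))) = Add(Add(-157, 5, 25), Add(Mul(13091, Pow(Pow(11089, -1), -1)), Mul(-7990, Rational(-1, 12477)))) = Add(-127, Add(Mul(13091, Pow(Rational(1, 11089), -1)), Rational(7990, 12477))) = Add(-127, Add(Mul(13091, 11089), Rational(7990, 12477))) = Add(-127, Add(145166099, Rational(7990, 12477))) = Add(-127, Rational(1811237425213, 12477)) = Rational(1811235840634, 12477)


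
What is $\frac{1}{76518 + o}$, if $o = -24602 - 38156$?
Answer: $\frac{1}{13760} \approx 7.2674 \cdot 10^{-5}$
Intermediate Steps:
$o = -62758$ ($o = -24602 - 38156 = -62758$)
$\frac{1}{76518 + o} = \frac{1}{76518 - 62758} = \frac{1}{13760}$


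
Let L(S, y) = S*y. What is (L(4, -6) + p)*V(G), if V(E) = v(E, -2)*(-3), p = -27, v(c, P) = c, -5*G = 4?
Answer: -612/5 ≈ -122.40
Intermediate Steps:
G = -⅘ (G = -⅕*4 = -⅘ ≈ -0.80000)
V(E) = -3*E (V(E) = E*(-3) = -3*E)
(L(4, -6) + p)*V(G) = (4*(-6) - 27)*(-3*(-⅘)) = (-24 - 27)*(12/5) = -51*12/5 = -612/5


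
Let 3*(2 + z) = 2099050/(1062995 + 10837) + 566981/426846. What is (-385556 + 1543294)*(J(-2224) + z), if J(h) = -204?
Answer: -13591951161339428173/57295111734 ≈ -2.3723e+8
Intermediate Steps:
z = -103779327145/114590223468 (z = -2 + (2099050/(1062995 + 10837) + 566981/426846)/3 = -2 + (2099050/1073832 + 566981*(1/426846))/3 = -2 + (2099050*(1/1073832) + 566981/426846)/3 = -2 + (1049525/536916 + 566981/426846)/3 = -2 + (⅓)*(125401119791/38196741156) = -2 + 125401119791/114590223468 = -103779327145/114590223468 ≈ -0.90566)
(-385556 + 1543294)*(J(-2224) + z) = (-385556 + 1543294)*(-204 - 103779327145/114590223468) = 1157738*(-23480184914617/114590223468) = -13591951161339428173/57295111734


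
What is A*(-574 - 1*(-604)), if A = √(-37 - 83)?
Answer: 60*I*√30 ≈ 328.63*I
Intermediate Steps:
A = 2*I*√30 (A = √(-120) = 2*I*√30 ≈ 10.954*I)
A*(-574 - 1*(-604)) = (2*I*√30)*(-574 - 1*(-604)) = (2*I*√30)*(-574 + 604) = (2*I*√30)*30 = 60*I*√30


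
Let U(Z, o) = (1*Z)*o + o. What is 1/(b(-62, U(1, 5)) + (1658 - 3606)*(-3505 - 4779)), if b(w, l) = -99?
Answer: 1/16137133 ≈ 6.1969e-8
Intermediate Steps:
U(Z, o) = o + Z*o (U(Z, o) = Z*o + o = o + Z*o)
1/(b(-62, U(1, 5)) + (1658 - 3606)*(-3505 - 4779)) = 1/(-99 + (1658 - 3606)*(-3505 - 4779)) = 1/(-99 - 1948*(-8284)) = 1/(-99 + 16137232) = 1/16137133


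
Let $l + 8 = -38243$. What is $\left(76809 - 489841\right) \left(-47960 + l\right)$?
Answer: $35607901752$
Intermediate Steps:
$l = -38251$ ($l = -8 - 38243 = -38251$)
$\left(76809 - 489841\right) \left(-47960 + l\right) = \left(76809 - 489841\right) \left(-47960 - 38251\right) = \left(-413032\right) \left(-86211\right) = 35607901752$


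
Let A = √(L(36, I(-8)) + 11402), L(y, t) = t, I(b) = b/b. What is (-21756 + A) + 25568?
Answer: 3812 + 3*√1267 ≈ 3918.8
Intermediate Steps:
I(b) = 1
A = 3*√1267 (A = √(1 + 11402) = √11403 = 3*√1267 ≈ 106.78)
(-21756 + A) + 25568 = (-21756 + 3*√1267) + 25568 = 3812 + 3*√1267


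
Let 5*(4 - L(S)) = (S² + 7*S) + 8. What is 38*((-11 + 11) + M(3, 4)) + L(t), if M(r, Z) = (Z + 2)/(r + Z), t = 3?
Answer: 1014/35 ≈ 28.971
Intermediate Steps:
M(r, Z) = (2 + Z)/(Z + r)
L(S) = 12/5 - 7*S/5 - S²/5 (L(S) = 4 - ((S² + 7*S) + 8)/5 = 4 - (8 + S² + 7*S)/5 = 4 + (-8/5 - 7*S/5 - S²/5) = 12/5 - 7*S/5 - S²/5)
38*((-11 + 11) + M(3, 4)) + L(t) = 38*((-11 + 11) + (2 + 4)/(4 + 3)) + (12/5 - 7/5*3 - ⅕*3²) = 38*(0 + 6/7) + (12/5 - 21/5 - ⅕*9) = 38*(0 + (⅐)*6) + (12/5 - 21/5 - 9/5) = 38*(0 + 6/7) - 18/5 = 38*(6/7) - 18/5 = 228/7 - 18/5 = 1014/35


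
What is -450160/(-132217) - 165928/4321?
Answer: -19993361016/571309657 ≈ -34.996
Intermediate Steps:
-450160/(-132217) - 165928/4321 = -450160*(-1/132217) - 165928*1/4321 = 450160/132217 - 165928/4321 = -19993361016/571309657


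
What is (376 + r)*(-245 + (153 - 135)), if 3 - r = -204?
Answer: -132341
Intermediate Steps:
r = 207 (r = 3 - 1*(-204) = 3 + 204 = 207)
(376 + r)*(-245 + (153 - 135)) = (376 + 207)*(-245 + (153 - 135)) = 583*(-245 + 18) = 583*(-227) = -132341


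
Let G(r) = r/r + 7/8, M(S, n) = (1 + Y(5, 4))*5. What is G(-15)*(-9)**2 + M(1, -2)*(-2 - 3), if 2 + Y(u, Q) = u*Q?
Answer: -2585/8 ≈ -323.13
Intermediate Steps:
Y(u, Q) = -2 + Q*u (Y(u, Q) = -2 + u*Q = -2 + Q*u)
M(S, n) = 95 (M(S, n) = (1 + (-2 + 4*5))*5 = (1 + (-2 + 20))*5 = (1 + 18)*5 = 19*5 = 95)
G(r) = 15/8 (G(r) = 1 + 7*(1/8) = 1 + 7/8 = 15/8)
G(-15)*(-9)**2 + M(1, -2)*(-2 - 3) = (15/8)*(-9)**2 + 95*(-2 - 3) = (15/8)*81 + 95*(-5) = 1215/8 - 475 = -2585/8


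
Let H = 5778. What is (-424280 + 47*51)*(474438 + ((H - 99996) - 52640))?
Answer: -138200433140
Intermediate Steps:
(-424280 + 47*51)*(474438 + ((H - 99996) - 52640)) = (-424280 + 47*51)*(474438 + ((5778 - 99996) - 52640)) = (-424280 + 2397)*(474438 + (-94218 - 52640)) = -421883*(474438 - 146858) = -421883*327580 = -138200433140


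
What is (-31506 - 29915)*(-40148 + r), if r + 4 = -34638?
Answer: 4593676590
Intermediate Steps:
r = -34642 (r = -4 - 34638 = -34642)
(-31506 - 29915)*(-40148 + r) = (-31506 - 29915)*(-40148 - 34642) = -61421*(-74790) = 4593676590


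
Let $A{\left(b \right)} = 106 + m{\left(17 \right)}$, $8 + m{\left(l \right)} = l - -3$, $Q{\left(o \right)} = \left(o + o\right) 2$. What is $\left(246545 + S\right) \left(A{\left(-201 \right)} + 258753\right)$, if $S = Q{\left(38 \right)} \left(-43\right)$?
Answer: $62131369839$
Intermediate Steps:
$Q{\left(o \right)} = 4 o$ ($Q{\left(o \right)} = 2 o 2 = 4 o$)
$m{\left(l \right)} = -5 + l$ ($m{\left(l \right)} = -8 + \left(l - -3\right) = -8 + \left(l + 3\right) = -8 + \left(3 + l\right) = -5 + l$)
$S = -6536$ ($S = 4 \cdot 38 \left(-43\right) = 152 \left(-43\right) = -6536$)
$A{\left(b \right)} = 118$ ($A{\left(b \right)} = 106 + \left(-5 + 17\right) = 106 + 12 = 118$)
$\left(246545 + S\right) \left(A{\left(-201 \right)} + 258753\right) = \left(246545 - 6536\right) \left(118 + 258753\right) = 240009 \cdot 258871 = 62131369839$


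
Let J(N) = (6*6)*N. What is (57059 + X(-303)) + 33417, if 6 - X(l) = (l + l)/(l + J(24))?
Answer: 16920336/187 ≈ 90483.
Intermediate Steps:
J(N) = 36*N
X(l) = 6 - 2*l/(864 + l) (X(l) = 6 - (l + l)/(l + 36*24) = 6 - 2*l/(l + 864) = 6 - 2*l/(864 + l))
(57059 + X(-303)) + 33417 = (57059 + 4*(1296 - 303)/(864 - 303)) + 33417 = (57059 + 4*993/561) + 33417 = (57059 + 4*(1/561)*993) + 33417 = (57059 + 1324/187) + 33417 = 10671357/187 + 33417 = 16920336/187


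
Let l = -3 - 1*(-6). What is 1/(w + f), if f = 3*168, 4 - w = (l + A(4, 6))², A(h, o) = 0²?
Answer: 1/499 ≈ 0.0020040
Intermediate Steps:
A(h, o) = 0
l = 3 (l = -3 + 6 = 3)
w = -5 (w = 4 - (3 + 0)² = 4 - 1*3² = 4 - 1*9 = 4 - 9 = -5)
f = 504
1/(w + f) = 1/(-5 + 504) = 1/499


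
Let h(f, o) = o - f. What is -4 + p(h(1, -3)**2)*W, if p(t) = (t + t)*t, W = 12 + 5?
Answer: 8700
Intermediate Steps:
W = 17
p(t) = 2*t**2 (p(t) = (2*t)*t = 2*t**2)
-4 + p(h(1, -3)**2)*W = -4 + (2*((-3 - 1*1)**2)**2)*17 = -4 + (2*((-3 - 1)**2)**2)*17 = -4 + (2*((-4)**2)**2)*17 = -4 + (2*16**2)*17 = -4 + (2*256)*17 = -4 + 512*17 = -4 + 8704 = 8700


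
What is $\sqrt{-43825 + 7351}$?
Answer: $i \sqrt{36474} \approx 190.98 i$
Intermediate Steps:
$\sqrt{-43825 + 7351} = \sqrt{-36474} = i \sqrt{36474}$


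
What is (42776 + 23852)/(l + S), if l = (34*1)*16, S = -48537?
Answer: -66628/47993 ≈ -1.3883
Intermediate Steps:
l = 544 (l = 34*16 = 544)
(42776 + 23852)/(l + S) = (42776 + 23852)/(544 - 48537) = 66628/(-47993) = 66628*(-1/47993) = -66628/47993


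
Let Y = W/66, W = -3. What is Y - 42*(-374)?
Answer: 345575/22 ≈ 15708.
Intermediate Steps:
Y = -1/22 (Y = -3/66 = -3*1/66 = -1/22 ≈ -0.045455)
Y - 42*(-374) = -1/22 - 42*(-374) = -1/22 + 15708 = 345575/22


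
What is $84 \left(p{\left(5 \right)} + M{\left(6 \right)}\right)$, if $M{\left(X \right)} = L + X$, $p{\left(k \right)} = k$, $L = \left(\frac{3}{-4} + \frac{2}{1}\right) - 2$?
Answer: $861$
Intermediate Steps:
$L = - \frac{3}{4}$ ($L = \left(3 \left(- \frac{1}{4}\right) + 2 \cdot 1\right) - 2 = \left(- \frac{3}{4} + 2\right) - 2 = \frac{5}{4} - 2 = - \frac{3}{4} \approx -0.75$)
$M{\left(X \right)} = - \frac{3}{4} + X$
$84 \left(p{\left(5 \right)} + M{\left(6 \right)}\right) = 84 \left(5 + \left(- \frac{3}{4} + 6\right)\right) = 84 \left(5 + \frac{21}{4}\right) = 84 \cdot \frac{41}{4} = 861$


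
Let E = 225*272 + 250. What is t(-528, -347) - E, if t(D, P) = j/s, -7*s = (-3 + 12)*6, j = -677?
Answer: -3313561/54 ≈ -61362.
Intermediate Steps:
s = -54/7 (s = -(-3 + 12)*6/7 = -9*6/7 = -1/7*54 = -54/7 ≈ -7.7143)
E = 61450 (E = 61200 + 250 = 61450)
t(D, P) = 4739/54 (t(D, P) = -677/(-54/7) = -677*(-7/54) = 4739/54)
t(-528, -347) - E = 4739/54 - 1*61450 = 4739/54 - 61450 = -3313561/54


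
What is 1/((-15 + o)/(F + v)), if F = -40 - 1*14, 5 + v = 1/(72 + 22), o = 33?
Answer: -5545/1692 ≈ -3.2772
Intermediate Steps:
v = -469/94 (v = -5 + 1/(72 + 22) = -5 + 1/94 = -469/94 ≈ -4.9894)
F = -54 (F = -40 - 14 = -54)
1/((-15 + o)/(F + v)) = 1/((-15 + 33)/(-54 - 469/94)) = 1/(18/(-5545/94)) = 1/(18*(-94/5545)) = 1/(-1692/5545) = -5545/1692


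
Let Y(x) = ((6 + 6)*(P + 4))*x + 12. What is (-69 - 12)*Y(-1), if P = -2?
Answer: 972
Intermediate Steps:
Y(x) = 12 + 24*x (Y(x) = ((6 + 6)*(-2 + 4))*x + 12 = (12*2)*x + 12 = 24*x + 12 = 12 + 24*x)
(-69 - 12)*Y(-1) = (-69 - 12)*(12 + 24*(-1)) = -81*(12 - 24) = -81*(-12) = 972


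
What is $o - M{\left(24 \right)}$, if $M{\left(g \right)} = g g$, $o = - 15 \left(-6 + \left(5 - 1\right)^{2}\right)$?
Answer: $-726$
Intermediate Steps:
$o = -150$ ($o = - 15 \left(-6 + 4^{2}\right) = - 15 \left(-6 + 16\right) = \left(-15\right) 10 = -150$)
$M{\left(g \right)} = g^{2}$
$o - M{\left(24 \right)} = -150 - 24^{2} = -150 - 576 = -726$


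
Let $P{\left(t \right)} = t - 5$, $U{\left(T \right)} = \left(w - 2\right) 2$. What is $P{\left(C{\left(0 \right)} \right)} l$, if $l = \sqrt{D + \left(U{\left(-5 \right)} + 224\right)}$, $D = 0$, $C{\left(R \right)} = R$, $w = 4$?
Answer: $- 10 \sqrt{57} \approx -75.498$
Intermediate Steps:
$U{\left(T \right)} = 4$ ($U{\left(T \right)} = \left(4 - 2\right) 2 = 2 \cdot 2 = 4$)
$P{\left(t \right)} = -5 + t$
$l = 2 \sqrt{57}$ ($l = \sqrt{0 + \left(4 + 224\right)} = \sqrt{0 + 228} = \sqrt{228} = 2 \sqrt{57} \approx 15.1$)
$P{\left(C{\left(0 \right)} \right)} l = \left(-5 + 0\right) 2 \sqrt{57} = - 5 \cdot 2 \sqrt{57} = - 10 \sqrt{57}$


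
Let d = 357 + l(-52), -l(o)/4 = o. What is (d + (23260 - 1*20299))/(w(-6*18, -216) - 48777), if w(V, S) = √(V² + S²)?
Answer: -57329234/793045803 - 42312*√5/264348601 ≈ -0.072648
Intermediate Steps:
w(V, S) = √(S² + V²)
l(o) = -4*o
d = 565 (d = 357 - 4*(-52) = 357 + 208 = 565)
(d + (23260 - 1*20299))/(w(-6*18, -216) - 48777) = (565 + (23260 - 1*20299))/(√((-216)² + (-6*18)²) - 48777) = (565 + (23260 - 20299))/(√(46656 + (-108)²) - 48777) = (565 + 2961)/(√(46656 + 11664) - 48777) = 3526/(√58320 - 48777) = 3526/(108*√5 - 48777) = 3526/(-48777 + 108*√5)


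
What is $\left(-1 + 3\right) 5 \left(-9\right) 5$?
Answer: $-450$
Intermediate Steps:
$\left(-1 + 3\right) 5 \left(-9\right) 5 = 2 \cdot 5 \left(-9\right) 5 = 10 \left(-9\right) 5 = \left(-90\right) 5 = -450$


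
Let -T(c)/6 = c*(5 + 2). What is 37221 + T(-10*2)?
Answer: 38061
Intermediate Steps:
T(c) = -42*c (T(c) = -6*c*(5 + 2) = -6*c*7 = -42*c)
37221 + T(-10*2) = 37221 - (-420)*2 = 37221 - 42*(-20) = 37221 + 840 = 38061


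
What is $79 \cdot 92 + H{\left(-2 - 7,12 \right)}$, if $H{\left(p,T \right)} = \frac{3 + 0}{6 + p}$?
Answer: $7267$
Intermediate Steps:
$H{\left(p,T \right)} = \frac{3}{6 + p}$
$79 \cdot 92 + H{\left(-2 - 7,12 \right)} = 79 \cdot 92 + \frac{3}{6 - 9} = 7268 + \frac{3}{6 - 9} = 7268 + \frac{3}{-3} = 7268 + 3 \left(- \frac{1}{3}\right) = 7268 - 1 = 7267$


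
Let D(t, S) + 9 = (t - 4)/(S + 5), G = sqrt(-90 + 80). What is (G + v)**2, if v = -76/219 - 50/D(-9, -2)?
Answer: 1212601/767376 + 2981*I*sqrt(10)/438 ≈ 1.5802 + 21.522*I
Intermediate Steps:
G = I*sqrt(10) (G = sqrt(-10) = I*sqrt(10) ≈ 3.1623*I)
D(t, S) = -9 + (-4 + t)/(5 + S) (D(t, S) = -9 + (t - 4)/(S + 5) = -9 + (-4 + t)/(5 + S))
v = 2981/876 (v = -76/219 - 50*(5 - 2)/(-49 - 9 - 9*(-2)) = -76*1/219 - 50*3/(-49 - 9 + 18) = -76/219 - 50/((1/3)*(-40)) = -76/219 - 50/(-40/3) = -76/219 - 50*(-3/40) = -76/219 + 15/4 = 2981/876 ≈ 3.4030)
(G + v)**2 = (I*sqrt(10) + 2981/876)**2 = (2981/876 + I*sqrt(10))**2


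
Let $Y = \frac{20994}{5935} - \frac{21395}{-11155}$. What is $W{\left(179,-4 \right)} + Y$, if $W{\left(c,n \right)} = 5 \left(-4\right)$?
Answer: $- \frac{192586221}{13240985} \approx -14.545$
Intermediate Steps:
$W{\left(c,n \right)} = -20$
$Y = \frac{72233479}{13240985}$ ($Y = 20994 \cdot \frac{1}{5935} - - \frac{4279}{2231} = \frac{20994}{5935} + \frac{4279}{2231} = \frac{72233479}{13240985} \approx 5.4553$)
$W{\left(179,-4 \right)} + Y = -20 + \frac{72233479}{13240985} = - \frac{192586221}{13240985}$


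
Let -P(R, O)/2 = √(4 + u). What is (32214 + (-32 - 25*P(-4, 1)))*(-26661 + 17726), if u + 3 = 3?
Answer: -288439670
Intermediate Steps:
u = 0 (u = -3 + 3 = 0)
P(R, O) = -4 (P(R, O) = -2*√(4 + 0) = -2*√4 = -2*2 = -4)
(32214 + (-32 - 25*P(-4, 1)))*(-26661 + 17726) = (32214 + (-32 - 25*(-4)))*(-26661 + 17726) = (32214 + (-32 + 100))*(-8935) = (32214 + 68)*(-8935) = 32282*(-8935) = -288439670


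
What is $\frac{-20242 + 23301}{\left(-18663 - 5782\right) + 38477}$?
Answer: $\frac{3059}{14032} \approx 0.218$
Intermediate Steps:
$\frac{-20242 + 23301}{\left(-18663 - 5782\right) + 38477} = \frac{3059}{-24445 + 38477} = \frac{3059}{14032}$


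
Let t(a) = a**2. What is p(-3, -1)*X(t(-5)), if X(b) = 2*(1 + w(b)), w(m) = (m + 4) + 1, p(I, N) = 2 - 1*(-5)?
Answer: 434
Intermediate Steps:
p(I, N) = 7 (p(I, N) = 2 + 5 = 7)
w(m) = 5 + m (w(m) = (4 + m) + 1 = 5 + m)
X(b) = 12 + 2*b (X(b) = 2*(1 + (5 + b)) = 2*(6 + b) = 12 + 2*b)
p(-3, -1)*X(t(-5)) = 7*(12 + 2*(-5)**2) = 7*(12 + 2*25) = 7*(12 + 50) = 7*62 = 434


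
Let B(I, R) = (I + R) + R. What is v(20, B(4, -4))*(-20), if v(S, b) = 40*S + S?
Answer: -16400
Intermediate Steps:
B(I, R) = I + 2*R
v(S, b) = 41*S
v(20, B(4, -4))*(-20) = (41*20)*(-20) = 820*(-20) = -16400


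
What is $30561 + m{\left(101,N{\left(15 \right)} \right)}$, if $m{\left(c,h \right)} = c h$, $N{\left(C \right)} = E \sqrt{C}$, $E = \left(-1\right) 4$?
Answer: $30561 - 404 \sqrt{15} \approx 28996.0$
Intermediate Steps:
$E = -4$
$N{\left(C \right)} = - 4 \sqrt{C}$
$30561 + m{\left(101,N{\left(15 \right)} \right)} = 30561 + 101 \left(- 4 \sqrt{15}\right) = 30561 - 404 \sqrt{15}$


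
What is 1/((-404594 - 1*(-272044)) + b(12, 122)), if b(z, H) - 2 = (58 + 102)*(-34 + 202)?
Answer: -1/105668 ≈ -9.4636e-6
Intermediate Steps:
b(z, H) = 26882 (b(z, H) = 2 + (58 + 102)*(-34 + 202) = 2 + 160*168 = 2 + 26880 = 26882)
1/((-404594 - 1*(-272044)) + b(12, 122)) = 1/((-404594 - 1*(-272044)) + 26882) = 1/((-404594 + 272044) + 26882) = 1/(-132550 + 26882) = 1/(-105668) = -1/105668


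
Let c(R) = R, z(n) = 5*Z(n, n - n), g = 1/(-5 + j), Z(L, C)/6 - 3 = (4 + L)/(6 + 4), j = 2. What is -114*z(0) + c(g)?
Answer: -34885/3 ≈ -11628.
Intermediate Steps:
Z(L, C) = 102/5 + 3*L/5 (Z(L, C) = 18 + 6*((4 + L)/(6 + 4)) = 18 + 6*((4 + L)/10) = 18 + 6*((4 + L)*(⅒)) = 18 + 6*(⅖ + L/10) = 18 + (12/5 + 3*L/5) = 102/5 + 3*L/5)
g = -⅓ (g = 1/(-5 + 2) = 1/(-3) = -⅓ ≈ -0.33333)
z(n) = 102 + 3*n (z(n) = 5*(102/5 + 3*n/5) = 102 + 3*n)
-114*z(0) + c(g) = -114*(102 + 3*0) - ⅓ = -114*(102 + 0) - ⅓ = -114*102 - ⅓ = -11628 - ⅓ = -34885/3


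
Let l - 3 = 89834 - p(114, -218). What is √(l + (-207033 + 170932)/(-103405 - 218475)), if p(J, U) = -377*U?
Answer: √1172643114030/12380 ≈ 87.471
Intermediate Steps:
l = 7651 (l = 3 + (89834 - (-377)*(-218)) = 3 + (89834 - 1*82186) = 3 + (89834 - 82186) = 3 + 7648 = 7651)
√(l + (-207033 + 170932)/(-103405 - 218475)) = √(7651 + (-207033 + 170932)/(-103405 - 218475)) = √(7651 - 36101/(-321880)) = √(7651 - 36101*(-1/321880)) = √(7651 + 2777/24760) = √(189441537/24760) = √1172643114030/12380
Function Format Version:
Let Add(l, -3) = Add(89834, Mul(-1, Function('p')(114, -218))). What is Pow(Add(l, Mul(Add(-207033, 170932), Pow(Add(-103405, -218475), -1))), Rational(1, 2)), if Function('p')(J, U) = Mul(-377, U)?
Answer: Mul(Rational(1, 12380), Pow(1172643114030, Rational(1, 2))) ≈ 87.471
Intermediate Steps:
l = 7651 (l = Add(3, Add(89834, Mul(-1, Mul(-377, -218)))) = Add(3, Add(89834, Mul(-1, 82186))) = Add(3, Add(89834, -82186)) = Add(3, 7648) = 7651)
Pow(Add(l, Mul(Add(-207033, 170932), Pow(Add(-103405, -218475), -1))), Rational(1, 2)) = Pow(Add(7651, Mul(Add(-207033, 170932), Pow(Add(-103405, -218475), -1))), Rational(1, 2)) = Pow(Add(7651, Mul(-36101, Pow(-321880, -1))), Rational(1, 2)) = Pow(Add(7651, Mul(-36101, Rational(-1, 321880))), Rational(1, 2)) = Pow(Add(7651, Rational(2777, 24760)), Rational(1, 2)) = Pow(Rational(189441537, 24760), Rational(1, 2)) = Mul(Rational(1, 12380), Pow(1172643114030, Rational(1, 2)))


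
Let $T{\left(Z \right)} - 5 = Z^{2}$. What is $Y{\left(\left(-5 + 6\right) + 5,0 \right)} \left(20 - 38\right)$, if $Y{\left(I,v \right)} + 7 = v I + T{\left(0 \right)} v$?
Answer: $126$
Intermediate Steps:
$T{\left(Z \right)} = 5 + Z^{2}$
$Y{\left(I,v \right)} = -7 + 5 v + I v$ ($Y{\left(I,v \right)} = -7 + \left(v I + \left(5 + 0^{2}\right) v\right) = -7 + \left(I v + \left(5 + 0\right) v\right) = -7 + \left(I v + 5 v\right) = -7 + \left(5 v + I v\right) = -7 + 5 v + I v$)
$Y{\left(\left(-5 + 6\right) + 5,0 \right)} \left(20 - 38\right) = \left(-7 + 5 \cdot 0 + \left(\left(-5 + 6\right) + 5\right) 0\right) \left(20 - 38\right) = \left(-7 + 0 + \left(1 + 5\right) 0\right) \left(-18\right) = \left(-7 + 0 + 6 \cdot 0\right) \left(-18\right) = \left(-7 + 0 + 0\right) \left(-18\right) = \left(-7\right) \left(-18\right) = 126$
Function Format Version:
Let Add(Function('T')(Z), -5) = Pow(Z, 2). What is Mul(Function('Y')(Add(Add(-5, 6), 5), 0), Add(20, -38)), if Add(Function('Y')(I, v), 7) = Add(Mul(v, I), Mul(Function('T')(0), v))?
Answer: 126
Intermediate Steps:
Function('T')(Z) = Add(5, Pow(Z, 2))
Function('Y')(I, v) = Add(-7, Mul(5, v), Mul(I, v)) (Function('Y')(I, v) = Add(-7, Add(Mul(v, I), Mul(Add(5, Pow(0, 2)), v))) = Add(-7, Add(Mul(I, v), Mul(Add(5, 0), v))) = Add(-7, Add(Mul(I, v), Mul(5, v))) = Add(-7, Add(Mul(5, v), Mul(I, v))) = Add(-7, Mul(5, v), Mul(I, v)))
Mul(Function('Y')(Add(Add(-5, 6), 5), 0), Add(20, -38)) = Mul(Add(-7, Mul(5, 0), Mul(Add(Add(-5, 6), 5), 0)), Add(20, -38)) = Mul(Add(-7, 0, Mul(Add(1, 5), 0)), -18) = Mul(Add(-7, 0, Mul(6, 0)), -18) = Mul(Add(-7, 0, 0), -18) = Mul(-7, -18) = 126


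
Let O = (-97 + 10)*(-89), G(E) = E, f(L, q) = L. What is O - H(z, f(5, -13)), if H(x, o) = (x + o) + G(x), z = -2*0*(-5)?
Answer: 7738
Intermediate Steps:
z = 0 (z = 0*(-5) = 0)
O = 7743 (O = -87*(-89) = 7743)
H(x, o) = o + 2*x (H(x, o) = (x + o) + x = (o + x) + x = o + 2*x)
O - H(z, f(5, -13)) = 7743 - (5 + 2*0) = 7743 - (5 + 0) = 7743 - 1*5 = 7743 - 5 = 7738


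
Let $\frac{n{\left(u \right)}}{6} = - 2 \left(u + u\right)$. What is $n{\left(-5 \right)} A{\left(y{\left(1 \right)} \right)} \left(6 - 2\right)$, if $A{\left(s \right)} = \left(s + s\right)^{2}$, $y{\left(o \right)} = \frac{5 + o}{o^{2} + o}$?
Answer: $17280$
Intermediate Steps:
$y{\left(o \right)} = \frac{5 + o}{o + o^{2}}$
$n{\left(u \right)} = - 24 u$ ($n{\left(u \right)} = 6 \left(- 2 \left(u + u\right)\right) = 6 \left(- 2 \cdot 2 u\right) = 6 \left(- 4 u\right) = - 24 u$)
$A{\left(s \right)} = 4 s^{2}$ ($A{\left(s \right)} = \left(2 s\right)^{2} = 4 s^{2}$)
$n{\left(-5 \right)} A{\left(y{\left(1 \right)} \right)} \left(6 - 2\right) = \left(-24\right) \left(-5\right) 4 \left(\frac{5 + 1}{1 \left(1 + 1\right)}\right)^{2} \left(6 - 2\right) = 120 \cdot 4 \left(1 \cdot \frac{1}{2} \cdot 6\right)^{2} \cdot 4 = 120 \cdot 4 \cdot 3^{2} \cdot 4 = 120 \cdot 4 \cdot 9 \cdot 4 = 120 \cdot 36 \cdot 4 = 4320 \cdot 4 = 17280$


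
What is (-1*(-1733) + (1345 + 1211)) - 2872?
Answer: 1417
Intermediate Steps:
(-1*(-1733) + (1345 + 1211)) - 2872 = (1733 + 2556) - 2872 = 4289 - 2872 = 1417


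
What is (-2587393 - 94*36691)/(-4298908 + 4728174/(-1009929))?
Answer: 2032093963121/1447198861902 ≈ 1.4042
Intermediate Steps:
(-2587393 - 94*36691)/(-4298908 + 4728174/(-1009929)) = (-2587393 - 3448954)/(-4298908 + 4728174*(-1/1009929)) = -6036347/(-4298908 - 1576058/336643) = -6036347/(-1447198861902/336643) = -6036347*(-336643/1447198861902) = 2032093963121/1447198861902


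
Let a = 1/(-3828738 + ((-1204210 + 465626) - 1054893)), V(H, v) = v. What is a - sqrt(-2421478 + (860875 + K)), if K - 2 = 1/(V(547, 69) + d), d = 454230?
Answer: -1/5622215 - I*sqrt(322088665921527702)/454299 ≈ -1.7787e-7 - 1249.2*I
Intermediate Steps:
K = 908599/454299 (K = 2 + 1/(69 + 454230) = 2 + 1/454299 = 908599/454299 ≈ 2.0000)
a = -1/5622215 (a = 1/(-3828738 + (-738584 - 1054893)) = 1/(-3828738 - 1793477) = 1/(-5622215) = -1/5622215 ≈ -1.7787e-7)
a - sqrt(-2421478 + (860875 + K)) = -1/5622215 - sqrt(-2421478 + (860875 + 908599/454299)) = -1/5622215 - sqrt(-2421478 + 391095560224/454299) = -1/5622215 - sqrt(-708979473698/454299) = -1/5622215 - I*sqrt(322088665921527702)/454299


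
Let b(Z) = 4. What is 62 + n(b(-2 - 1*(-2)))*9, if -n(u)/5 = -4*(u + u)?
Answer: 1502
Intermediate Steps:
n(u) = 40*u (n(u) = -(-20)*(u + u) = -(-20)*2*u = -(-40)*u = 40*u)
62 + n(b(-2 - 1*(-2)))*9 = 62 + (40*4)*9 = 62 + 160*9 = 62 + 1440 = 1502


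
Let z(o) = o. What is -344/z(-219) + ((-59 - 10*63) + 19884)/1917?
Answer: 1621051/139941 ≈ 11.584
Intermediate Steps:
-344/z(-219) + ((-59 - 10*63) + 19884)/1917 = -344/(-219) + ((-59 - 10*63) + 19884)/1917 = -344*(-1/219) + ((-59 - 630) + 19884)*(1/1917) = 344/219 + (-689 + 19884)*(1/1917) = 344/219 + 19195*(1/1917) = 344/219 + 19195/1917 = 1621051/139941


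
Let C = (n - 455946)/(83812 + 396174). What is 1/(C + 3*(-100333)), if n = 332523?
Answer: -479986/144475429437 ≈ -3.3223e-6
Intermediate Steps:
C = -123423/479986 (C = (332523 - 455946)/(83812 + 396174) = -123423/479986 ≈ -0.25714)
1/(C + 3*(-100333)) = 1/(-123423/479986 + 3*(-100333)) = 1/(-123423/479986 - 300999) = 1/(-144475429437/479986) = -479986/144475429437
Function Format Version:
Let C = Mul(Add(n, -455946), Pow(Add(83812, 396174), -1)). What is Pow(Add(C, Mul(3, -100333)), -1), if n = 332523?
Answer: Rational(-479986, 144475429437) ≈ -3.3223e-6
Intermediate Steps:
C = Rational(-123423, 479986) (C = Mul(Add(332523, -455946), Pow(Add(83812, 396174), -1)) = Mul(-123423, Pow(479986, -1)) = Mul(-123423, Rational(1, 479986)) = Rational(-123423, 479986) ≈ -0.25714)
Pow(Add(C, Mul(3, -100333)), -1) = Pow(Add(Rational(-123423, 479986), Mul(3, -100333)), -1) = Pow(Add(Rational(-123423, 479986), -300999), -1) = Pow(Rational(-144475429437, 479986), -1) = Rational(-479986, 144475429437)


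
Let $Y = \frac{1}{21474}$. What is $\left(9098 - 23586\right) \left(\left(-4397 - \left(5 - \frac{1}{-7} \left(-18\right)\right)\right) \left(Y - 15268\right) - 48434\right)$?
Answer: $- \frac{73089431790858016}{75159} \approx -9.7246 \cdot 10^{11}$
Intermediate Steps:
$Y = \frac{1}{21474} \approx 4.6568 \cdot 10^{-5}$
$\left(9098 - 23586\right) \left(\left(-4397 - \left(5 - \frac{1}{-7} \left(-18\right)\right)\right) \left(Y - 15268\right) - 48434\right) = \left(9098 - 23586\right) \left(\left(-4397 - \left(5 - \frac{1}{-7} \left(-18\right)\right)\right) \left(\frac{1}{21474} - 15268\right) - 48434\right) = - 14488 \left(\left(-4397 - \frac{17}{7}\right) \left(- \frac{327865031}{21474}\right) - 48434\right) = - 14488 \left(\left(- \frac{30796}{7}\right) \left(- \frac{327865031}{21474}\right) - 48434\right) = - 14488 \left(\frac{5048465747338}{75159} - 48434\right) = \left(-14488\right) \frac{5044825496332}{75159} = - \frac{73089431790858016}{75159}$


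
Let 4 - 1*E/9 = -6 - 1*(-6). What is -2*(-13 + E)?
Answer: -46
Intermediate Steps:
E = 36 (E = 36 - 9*(-6 - 1*(-6)) = 36 - 9*(-6 + 6) = 36 - 9*0 = 36 + 0 = 36)
-2*(-13 + E) = -2*(-13 + 36) = -2*23 = -46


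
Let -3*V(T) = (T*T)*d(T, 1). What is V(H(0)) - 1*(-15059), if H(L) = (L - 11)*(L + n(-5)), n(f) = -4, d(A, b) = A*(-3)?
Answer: 100243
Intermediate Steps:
d(A, b) = -3*A
H(L) = (-11 + L)*(-4 + L) (H(L) = (L - 11)*(L - 4) = (-11 + L)*(-4 + L))
V(T) = T**3 (V(T) = -T*T*(-3*T)/3 = -T**2*(-3*T)/3 = -(-1)*T**3 = T**3)
V(H(0)) - 1*(-15059) = (44 + 0**2 - 15*0)**3 - 1*(-15059) = (44 + 0 + 0)**3 + 15059 = 44**3 + 15059 = 85184 + 15059 = 100243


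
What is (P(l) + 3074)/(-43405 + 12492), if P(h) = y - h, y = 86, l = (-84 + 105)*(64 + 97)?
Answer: 221/30913 ≈ 0.0071491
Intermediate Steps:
l = 3381 (l = 21*161 = 3381)
P(h) = 86 - h
(P(l) + 3074)/(-43405 + 12492) = ((86 - 1*3381) + 3074)/(-43405 + 12492) = ((86 - 3381) + 3074)/(-30913) = (-3295 + 3074)*(-1/30913) = -221*(-1/30913) = 221/30913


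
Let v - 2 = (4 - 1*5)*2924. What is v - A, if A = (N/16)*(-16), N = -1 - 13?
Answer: -2936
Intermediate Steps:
v = -2922 (v = 2 + (4 - 1*5)*2924 = 2 + (4 - 5)*2924 = 2 - 1*2924 = 2 - 2924 = -2922)
N = -14
A = 14 (A = (-14/16)*(-16) = ((1/16)*(-14))*(-16) = -7/8*(-16) = 14)
v - A = -2922 - 1*14 = -2922 - 14 = -2936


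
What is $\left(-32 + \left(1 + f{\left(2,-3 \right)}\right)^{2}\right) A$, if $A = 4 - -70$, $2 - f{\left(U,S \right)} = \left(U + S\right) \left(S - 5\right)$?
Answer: $-518$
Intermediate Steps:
$f{\left(U,S \right)} = 2 - \left(-5 + S\right) \left(S + U\right)$ ($f{\left(U,S \right)} = 2 - \left(U + S\right) \left(S - 5\right) = 2 - \left(S + U\right) \left(-5 + S\right) = 2 - \left(-5 + S\right) \left(S + U\right)$)
$A = 74$ ($A = 4 + 70 = 74$)
$\left(-32 + \left(1 + f{\left(2,-3 \right)}\right)^{2}\right) A = \left(-32 + \left(1 + \left(2 - \left(-3\right)^{2} + 5 \left(-3\right) + 5 \cdot 2 - \left(-3\right) 2\right)\right)^{2}\right) 74 = \left(-32 + \left(1 + \left(2 - 9 - 15 + 10 + 6\right)\right)^{2}\right) 74 = \left(-32 + \left(1 - 6\right)^{2}\right) 74 = \left(-32 + \left(-5\right)^{2}\right) 74 = \left(-32 + 25\right) 74 = \left(-7\right) 74 = -518$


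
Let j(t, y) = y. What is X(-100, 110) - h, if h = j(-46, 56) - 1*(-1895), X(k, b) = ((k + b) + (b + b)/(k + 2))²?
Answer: -4539951/2401 ≈ -1890.9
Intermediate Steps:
X(k, b) = (b + k + 2*b/(2 + k))² (X(k, b) = ((b + k) + (2*b)/(2 + k))² = ((b + k) + 2*b/(2 + k))² = (b + k + 2*b/(2 + k))²)
h = 1951 (h = 56 - 1*(-1895) = 56 + 1895 = 1951)
X(-100, 110) - h = ((-100)² + 2*(-100) + 4*110 + 110*(-100))²/(2 - 100)² - 1*1951 = (10000 - 200 + 440 - 11000)²/(-98)² - 1951 = (1/9604)*(-760)² - 1951 = (1/9604)*577600 - 1951 = 144400/2401 - 1951 = -4539951/2401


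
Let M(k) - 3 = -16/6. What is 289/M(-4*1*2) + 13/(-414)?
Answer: 358925/414 ≈ 866.97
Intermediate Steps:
M(k) = ⅓ (M(k) = 3 - 16/6 = 3 - 16*⅙ = 3 - 8/3 = ⅓)
289/M(-4*1*2) + 13/(-414) = 289/(⅓) + 13/(-414) = 289*3 + 13*(-1/414) = 867 - 13/414 = 358925/414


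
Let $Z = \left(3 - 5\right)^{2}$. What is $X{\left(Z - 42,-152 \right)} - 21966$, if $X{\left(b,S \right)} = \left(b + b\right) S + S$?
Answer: $-10566$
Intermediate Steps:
$Z = 4$ ($Z = \left(-2\right)^{2} = 4$)
$X{\left(b,S \right)} = S + 2 S b$ ($X{\left(b,S \right)} = 2 b S + S = 2 S b + S = S + 2 S b$)
$X{\left(Z - 42,-152 \right)} - 21966 = - 152 \left(1 + 2 \left(4 - 42\right)\right) - 21966 = - 152 \left(1 + 2 \left(-38\right)\right) - 21966 = - 152 \left(1 - 76\right) - 21966 = \left(-152\right) \left(-75\right) - 21966 = 11400 - 21966 = -10566$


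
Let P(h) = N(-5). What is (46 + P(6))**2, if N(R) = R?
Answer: 1681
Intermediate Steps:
P(h) = -5
(46 + P(6))**2 = (46 - 5)**2 = 41**2 = 1681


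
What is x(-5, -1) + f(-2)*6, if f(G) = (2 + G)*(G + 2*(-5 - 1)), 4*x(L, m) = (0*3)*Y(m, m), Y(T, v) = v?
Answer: 0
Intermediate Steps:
x(L, m) = 0 (x(L, m) = ((0*3)*m)/4 = (0*m)/4 = (¼)*0 = 0)
f(G) = (-12 + G)*(2 + G) (f(G) = (2 + G)*(G + 2*(-6)) = (2 + G)*(G - 12) = (2 + G)*(-12 + G) = (-12 + G)*(2 + G))
x(-5, -1) + f(-2)*6 = 0 + (-24 + (-2)² - 10*(-2))*6 = 0 + (-24 + 4 + 20)*6 = 0 + 0*6 = 0 + 0 = 0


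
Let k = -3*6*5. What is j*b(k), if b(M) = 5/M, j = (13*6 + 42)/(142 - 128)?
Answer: -10/21 ≈ -0.47619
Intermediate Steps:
j = 60/7 (j = (78 + 42)/14 = 120*(1/14) = 60/7 ≈ 8.5714)
k = -90 (k = -18*5 = -90)
j*b(k) = 60*(5/(-90))/7 = 60*(5*(-1/90))/7 = (60/7)*(-1/18) = -10/21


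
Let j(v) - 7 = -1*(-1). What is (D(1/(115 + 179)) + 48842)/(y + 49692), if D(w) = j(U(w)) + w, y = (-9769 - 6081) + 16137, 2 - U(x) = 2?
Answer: 14361901/14693826 ≈ 0.97741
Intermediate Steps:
U(x) = 0 (U(x) = 2 - 1*2 = 2 - 2 = 0)
j(v) = 8 (j(v) = 7 - 1*(-1) = 7 + 1 = 8)
y = 287 (y = -15850 + 16137 = 287)
D(w) = 8 + w
(D(1/(115 + 179)) + 48842)/(y + 49692) = ((8 + 1/(115 + 179)) + 48842)/(287 + 49692) = ((8 + 1/294) + 48842)/49979 = ((8 + 1/294) + 48842)*(1/49979) = (2353/294 + 48842)*(1/49979) = (14361901/294)*(1/49979) = 14361901/14693826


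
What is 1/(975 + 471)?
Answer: 1/1446 ≈ 0.00069156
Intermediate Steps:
1/(975 + 471) = 1/1446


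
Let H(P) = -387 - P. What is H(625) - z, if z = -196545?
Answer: 195533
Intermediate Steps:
H(625) - z = (-387 - 1*625) - 1*(-196545) = (-387 - 625) + 196545 = -1012 + 196545 = 195533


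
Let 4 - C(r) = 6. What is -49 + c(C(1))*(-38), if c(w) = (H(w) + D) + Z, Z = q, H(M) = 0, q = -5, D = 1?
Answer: 103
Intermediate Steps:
C(r) = -2 (C(r) = 4 - 1*6 = 4 - 6 = -2)
Z = -5
c(w) = -4 (c(w) = (0 + 1) - 5 = 1 - 5 = -4)
-49 + c(C(1))*(-38) = -49 - 4*(-38) = -49 + 152 = 103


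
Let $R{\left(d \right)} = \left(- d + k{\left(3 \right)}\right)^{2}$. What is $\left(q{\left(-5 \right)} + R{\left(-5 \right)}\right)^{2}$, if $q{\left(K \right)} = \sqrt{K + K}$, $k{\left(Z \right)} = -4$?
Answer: $\left(1 + i \sqrt{10}\right)^{2} \approx -9.0 + 6.3246 i$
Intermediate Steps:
$q{\left(K \right)} = \sqrt{2} \sqrt{K}$ ($q{\left(K \right)} = \sqrt{2 K} = \sqrt{2} \sqrt{K}$)
$R{\left(d \right)} = \left(-4 - d\right)^{2}$ ($R{\left(d \right)} = \left(- d - 4\right)^{2} = \left(-4 - d\right)^{2}$)
$\left(q{\left(-5 \right)} + R{\left(-5 \right)}\right)^{2} = \left(\sqrt{2} \sqrt{-5} + \left(4 - 5\right)^{2}\right)^{2} = \left(\sqrt{2} i \sqrt{5} + \left(-1\right)^{2}\right)^{2} = \left(i \sqrt{10} + 1\right)^{2} = \left(1 + i \sqrt{10}\right)^{2}$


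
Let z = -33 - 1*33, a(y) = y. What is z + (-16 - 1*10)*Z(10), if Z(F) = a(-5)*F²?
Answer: 12934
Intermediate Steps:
z = -66 (z = -33 - 33 = -66)
Z(F) = -5*F²
z + (-16 - 1*10)*Z(10) = -66 + (-16 - 1*10)*(-5*10²) = -66 + (-16 - 10)*(-5*100) = -66 - 26*(-500) = -66 + 13000 = 12934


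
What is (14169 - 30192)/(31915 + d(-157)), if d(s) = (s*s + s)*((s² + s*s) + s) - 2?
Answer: -16023/1203593285 ≈ -1.3313e-5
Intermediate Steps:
d(s) = -2 + (s + s²)*(s + 2*s²) (d(s) = (s² + s)*((s² + s²) + s) - 2 = (s + s²)*(2*s² + s) - 2 = (s + s²)*(s + 2*s²) - 2 = -2 + (s + s²)*(s + 2*s²))
(14169 - 30192)/(31915 + d(-157)) = (14169 - 30192)/(31915 + (-2 + (-157)² + 2*(-157)⁴ + 3*(-157)³)) = -16023/(31915 + (-2 + 24649 + 2*607573201 + 3*(-3869893))) = -16023/(31915 + (-2 + 24649 + 1215146402 - 11609679)) = -16023/(31915 + 1203561370) = -16023/1203593285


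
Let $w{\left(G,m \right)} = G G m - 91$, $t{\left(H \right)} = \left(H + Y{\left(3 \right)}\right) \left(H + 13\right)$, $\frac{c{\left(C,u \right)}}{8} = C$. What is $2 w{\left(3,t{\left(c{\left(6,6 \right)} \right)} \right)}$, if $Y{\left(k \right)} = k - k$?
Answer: $52522$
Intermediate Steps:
$c{\left(C,u \right)} = 8 C$
$Y{\left(k \right)} = 0$
$t{\left(H \right)} = H \left(13 + H\right)$ ($t{\left(H \right)} = \left(H + 0\right) \left(H + 13\right) = H \left(13 + H\right)$)
$w{\left(G,m \right)} = -91 + m G^{2}$ ($w{\left(G,m \right)} = G^{2} m - 91 = m G^{2} - 91 = -91 + m G^{2}$)
$2 w{\left(3,t{\left(c{\left(6,6 \right)} \right)} \right)} = 2 \left(-91 + 8 \cdot 6 \left(13 + 8 \cdot 6\right) 3^{2}\right) = 2 \left(-91 + 48 \left(13 + 48\right) 9\right) = 2 \left(-91 + 48 \cdot 61 \cdot 9\right) = 2 \left(-91 + 2928 \cdot 9\right) = 2 \left(-91 + 26352\right) = 2 \cdot 26261 = 52522$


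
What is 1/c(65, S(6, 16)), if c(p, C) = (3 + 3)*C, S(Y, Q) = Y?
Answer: 1/36 ≈ 0.027778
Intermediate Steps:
c(p, C) = 6*C
1/c(65, S(6, 16)) = 1/(6*6) = 1/36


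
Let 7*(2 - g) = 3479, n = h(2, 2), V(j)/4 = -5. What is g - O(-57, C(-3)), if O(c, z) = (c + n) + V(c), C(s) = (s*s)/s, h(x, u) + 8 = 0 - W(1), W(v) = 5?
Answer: -405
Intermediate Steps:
V(j) = -20 (V(j) = 4*(-5) = -20)
h(x, u) = -13 (h(x, u) = -8 + (0 - 1*5) = -8 + (0 - 5) = -8 - 5 = -13)
n = -13
C(s) = s (C(s) = s²/s = s)
O(c, z) = -33 + c (O(c, z) = (c - 13) - 20 = (-13 + c) - 20 = -33 + c)
g = -495 (g = 2 - ⅐*3479 = 2 - 497 = -495)
g - O(-57, C(-3)) = -495 - (-33 - 57) = -495 - 1*(-90) = -495 + 90 = -405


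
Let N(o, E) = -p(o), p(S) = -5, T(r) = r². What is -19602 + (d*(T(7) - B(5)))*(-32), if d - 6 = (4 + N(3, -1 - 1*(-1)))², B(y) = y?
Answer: -142098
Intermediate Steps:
N(o, E) = 5 (N(o, E) = -1*(-5) = 5)
d = 87 (d = 6 + (4 + 5)² = 6 + 9² = 6 + 81 = 87)
-19602 + (d*(T(7) - B(5)))*(-32) = -19602 + (87*(7² - 1*5))*(-32) = -19602 + (87*(49 - 5))*(-32) = -19602 + (87*44)*(-32) = -19602 + 3828*(-32) = -19602 - 122496 = -142098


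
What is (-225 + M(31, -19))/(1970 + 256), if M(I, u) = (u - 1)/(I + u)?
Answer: -340/3339 ≈ -0.10183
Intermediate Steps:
M(I, u) = (-1 + u)/(I + u)
(-225 + M(31, -19))/(1970 + 256) = (-225 + (-1 - 19)/(31 - 19))/(1970 + 256) = (-225 - 20/12)/2226 = (-225 + (1/12)*(-20))*(1/2226) = (-225 - 5/3)*(1/2226) = -680/3*1/2226 = -340/3339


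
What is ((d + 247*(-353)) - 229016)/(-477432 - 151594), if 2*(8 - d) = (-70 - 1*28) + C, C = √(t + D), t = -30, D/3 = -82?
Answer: 158075/314513 + I*√69/629026 ≈ 0.5026 + 1.3206e-5*I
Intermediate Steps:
D = -246 (D = 3*(-82) = -246)
C = 2*I*√69 (C = √(-30 - 246) = √(-276) = 2*I*√69 ≈ 16.613*I)
d = 57 - I*√69 (d = 8 - ((-70 - 1*28) + 2*I*√69)/2 = 8 - ((-70 - 28) + 2*I*√69)/2 = 8 - (-98 + 2*I*√69)/2 = 8 + (49 - I*√69) = 57 - I*√69 ≈ 57.0 - 8.3066*I)
((d + 247*(-353)) - 229016)/(-477432 - 151594) = (((57 - I*√69) + 247*(-353)) - 229016)/(-477432 - 151594) = (((57 - I*√69) - 87191) - 229016)/(-629026) = ((-87134 - I*√69) - 229016)*(-1/629026) = (-316150 - I*√69)*(-1/629026) = 158075/314513 + I*√69/629026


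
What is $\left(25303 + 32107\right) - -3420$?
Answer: $60830$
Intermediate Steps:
$\left(25303 + 32107\right) - -3420 = 57410 + 3420 = 60830$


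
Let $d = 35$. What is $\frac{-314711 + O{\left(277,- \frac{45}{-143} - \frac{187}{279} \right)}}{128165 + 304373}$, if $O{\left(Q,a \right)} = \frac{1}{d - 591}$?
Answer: $- \frac{174979317}{240491128} \approx -0.72759$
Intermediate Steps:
$O{\left(Q,a \right)} = - \frac{1}{556}$ ($O{\left(Q,a \right)} = \frac{1}{35 - 591} = \frac{1}{-556} = - \frac{1}{556}$)
$\frac{-314711 + O{\left(277,- \frac{45}{-143} - \frac{187}{279} \right)}}{128165 + 304373} = \frac{-314711 - \frac{1}{556}}{128165 + 304373} = - \frac{174979317}{556 \cdot 432538} = \left(- \frac{174979317}{556}\right) \frac{1}{432538} = - \frac{174979317}{240491128}$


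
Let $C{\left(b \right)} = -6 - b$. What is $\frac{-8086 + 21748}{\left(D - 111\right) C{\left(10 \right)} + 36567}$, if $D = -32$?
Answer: $\frac{13662}{38855} \approx 0.35161$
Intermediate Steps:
$\frac{-8086 + 21748}{\left(D - 111\right) C{\left(10 \right)} + 36567} = \frac{-8086 + 21748}{\left(-32 - 111\right) \left(-6 - 10\right) + 36567} = \frac{13662}{- 143 \left(-6 - 10\right) + 36567} = \frac{13662}{\left(-143\right) \left(-16\right) + 36567} = \frac{13662}{2288 + 36567} = \frac{13662}{38855}$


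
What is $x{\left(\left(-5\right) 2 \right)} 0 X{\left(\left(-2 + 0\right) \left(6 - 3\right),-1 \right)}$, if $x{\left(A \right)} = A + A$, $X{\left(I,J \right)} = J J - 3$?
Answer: $0$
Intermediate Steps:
$X{\left(I,J \right)} = -3 + J^{2}$ ($X{\left(I,J \right)} = J^{2} - 3 = -3 + J^{2}$)
$x{\left(A \right)} = 2 A$
$x{\left(\left(-5\right) 2 \right)} 0 X{\left(\left(-2 + 0\right) \left(6 - 3\right),-1 \right)} = 2 \left(\left(-5\right) 2\right) 0 \left(-3 + \left(-1\right)^{2}\right) = 2 \left(-10\right) 0 \left(-3 + 1\right) = \left(-20\right) 0 \left(-2\right) = 0 \left(-2\right) = 0$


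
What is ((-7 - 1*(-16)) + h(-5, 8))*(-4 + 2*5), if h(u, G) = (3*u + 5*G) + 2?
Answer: 216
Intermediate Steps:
h(u, G) = 2 + 3*u + 5*G
((-7 - 1*(-16)) + h(-5, 8))*(-4 + 2*5) = ((-7 - 1*(-16)) + (2 + 3*(-5) + 5*8))*(-4 + 2*5) = ((-7 + 16) + (2 - 15 + 40))*(-4 + 10) = (9 + 27)*6 = 36*6 = 216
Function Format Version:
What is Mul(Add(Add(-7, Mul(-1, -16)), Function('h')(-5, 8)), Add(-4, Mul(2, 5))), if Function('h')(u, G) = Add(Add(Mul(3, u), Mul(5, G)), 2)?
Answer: 216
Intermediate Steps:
Function('h')(u, G) = Add(2, Mul(3, u), Mul(5, G))
Mul(Add(Add(-7, Mul(-1, -16)), Function('h')(-5, 8)), Add(-4, Mul(2, 5))) = Mul(Add(Add(-7, Mul(-1, -16)), Add(2, Mul(3, -5), Mul(5, 8))), Add(-4, Mul(2, 5))) = Mul(Add(Add(-7, 16), Add(2, -15, 40)), Add(-4, 10)) = Mul(Add(9, 27), 6) = Mul(36, 6) = 216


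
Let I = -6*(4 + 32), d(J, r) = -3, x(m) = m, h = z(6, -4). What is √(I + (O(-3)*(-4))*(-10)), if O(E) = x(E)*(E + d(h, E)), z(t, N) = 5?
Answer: 6*√14 ≈ 22.450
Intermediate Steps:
h = 5
O(E) = E*(-3 + E) (O(E) = E*(E - 3) = E*(-3 + E))
I = -216 (I = -6*36 = -216)
√(I + (O(-3)*(-4))*(-10)) = √(-216 + (-3*(-3 - 3)*(-4))*(-10)) = √(-216 + (-3*(-6)*(-4))*(-10)) = √(-216 + (18*(-4))*(-10)) = √(-216 - 72*(-10)) = √(-216 + 720) = √504 = 6*√14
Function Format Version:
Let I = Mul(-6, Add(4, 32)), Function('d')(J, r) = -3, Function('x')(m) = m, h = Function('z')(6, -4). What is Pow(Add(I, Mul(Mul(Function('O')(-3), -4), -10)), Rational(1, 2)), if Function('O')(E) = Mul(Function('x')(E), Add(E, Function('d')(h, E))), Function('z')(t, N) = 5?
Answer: Mul(6, Pow(14, Rational(1, 2))) ≈ 22.450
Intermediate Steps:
h = 5
Function('O')(E) = Mul(E, Add(-3, E)) (Function('O')(E) = Mul(E, Add(E, -3)) = Mul(E, Add(-3, E)))
I = -216 (I = Mul(-6, 36) = -216)
Pow(Add(I, Mul(Mul(Function('O')(-3), -4), -10)), Rational(1, 2)) = Pow(Add(-216, Mul(Mul(Mul(-3, Add(-3, -3)), -4), -10)), Rational(1, 2)) = Pow(Add(-216, Mul(Mul(Mul(-3, -6), -4), -10)), Rational(1, 2)) = Pow(Add(-216, Mul(Mul(18, -4), -10)), Rational(1, 2)) = Pow(Add(-216, Mul(-72, -10)), Rational(1, 2)) = Pow(Add(-216, 720), Rational(1, 2)) = Pow(504, Rational(1, 2)) = Mul(6, Pow(14, Rational(1, 2)))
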